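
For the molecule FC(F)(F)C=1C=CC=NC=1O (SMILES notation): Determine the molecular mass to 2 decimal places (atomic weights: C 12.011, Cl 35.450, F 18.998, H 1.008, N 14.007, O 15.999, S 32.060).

163.10 g/mol

First, the molecular formula is C6H4F3NO (counting implicit H from valence).
  C: 6 × 12.011 = 72.066
  F: 3 × 18.998 = 56.994
  H: 4 × 1.008 = 4.032
  N: 1 × 14.007 = 14.007
  O: 1 × 15.999 = 15.999
Sum: 6×12.011 + 3×18.998 + 4×1.008 + 1×14.007 + 1×15.999 = 163.098 → 163.10 g/mol.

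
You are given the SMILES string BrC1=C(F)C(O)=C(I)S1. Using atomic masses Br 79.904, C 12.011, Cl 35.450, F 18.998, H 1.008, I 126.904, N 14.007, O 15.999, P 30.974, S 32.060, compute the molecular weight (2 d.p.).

First, the molecular formula is C4HBrFIOS (counting implicit H from valence).
  Br: 1 × 79.904 = 79.904
  C: 4 × 12.011 = 48.044
  F: 1 × 18.998 = 18.998
  H: 1 × 1.008 = 1.008
  I: 1 × 126.904 = 126.904
  O: 1 × 15.999 = 15.999
  S: 1 × 32.060 = 32.060
Sum: 1×79.904 + 4×12.011 + 1×18.998 + 1×1.008 + 1×126.904 + 1×15.999 + 1×32.060 = 322.917 → 322.92 g/mol.

322.92 g/mol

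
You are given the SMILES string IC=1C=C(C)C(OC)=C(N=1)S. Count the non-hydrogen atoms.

11

Every atom symbol written in the SMILES (organic subset) is one heavy atom; implicit H are not written.
Heavy atoms by element → C:7, I:1, N:1, O:1, S:1.
Total: 11.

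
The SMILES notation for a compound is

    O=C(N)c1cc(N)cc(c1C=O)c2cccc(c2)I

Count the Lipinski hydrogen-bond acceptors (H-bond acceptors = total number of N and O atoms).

4

N atoms: 2; O atoms: 2.
Lipinski HBA = 2 + 2 = 4.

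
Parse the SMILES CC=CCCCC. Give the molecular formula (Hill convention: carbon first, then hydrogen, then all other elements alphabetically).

Walk through each heavy atom and fill implicit hydrogens from standard valence (C 4, N 3, O 2, S 2, halogen 1):
  atom 1: C, bond orders sum to 1 (valence 4) → 3 H
  atom 2: C, bond orders sum to 3 (valence 4) → 1 H
  atom 3: C, bond orders sum to 3 (valence 4) → 1 H
  atom 4: C, bond orders sum to 2 (valence 4) → 2 H
  atom 5: C, bond orders sum to 2 (valence 4) → 2 H
  atom 6: C, bond orders sum to 2 (valence 4) → 2 H
  atom 7: C, bond orders sum to 1 (valence 4) → 3 H
Totals → C:7, H:14.

C7H14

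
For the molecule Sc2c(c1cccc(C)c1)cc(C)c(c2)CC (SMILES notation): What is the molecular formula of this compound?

C16H18S

Walk through each heavy atom and fill implicit hydrogens from standard valence (C 4, N 3, O 2, S 2, halogen 1); for lowercase aromatic atoms, an aromatic c carries 1 H when it has two neighbours and 0 H with three, and aromatic n carries 0 H:
  atom 1: S, bond orders sum to 1 (valence 2) → 1 H
  atom 2: aromatic c, 3 neighbours → 0 H
  atom 3: aromatic c, 3 neighbours → 0 H
  atom 4: aromatic c, 3 neighbours → 0 H
  atom 5: aromatic c, 2 neighbours → 1 H
  atom 6: aromatic c, 2 neighbours → 1 H
  atom 7: aromatic c, 2 neighbours → 1 H
  atom 8: aromatic c, 3 neighbours → 0 H
  atom 9: C, bond orders sum to 1 (valence 4) → 3 H
  atom 10: aromatic c, 2 neighbours → 1 H
  atom 11: aromatic c, 2 neighbours → 1 H
  atom 12: aromatic c, 3 neighbours → 0 H
  atom 13: C, bond orders sum to 1 (valence 4) → 3 H
  atom 14: aromatic c, 3 neighbours → 0 H
  atom 15: aromatic c, 2 neighbours → 1 H
  atom 16: C, bond orders sum to 2 (valence 4) → 2 H
  atom 17: C, bond orders sum to 1 (valence 4) → 3 H
Totals → C:16, H:18, S:1.
In Hill order: C16H18S.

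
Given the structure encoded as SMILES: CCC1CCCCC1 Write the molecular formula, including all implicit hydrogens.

C8H16

Walk through each heavy atom and fill implicit hydrogens from standard valence (C 4, N 3, O 2, S 2, halogen 1):
  atom 1: C, bond orders sum to 1 (valence 4) → 3 H
  atom 2: C, bond orders sum to 2 (valence 4) → 2 H
  atom 3: C, bond orders sum to 3 (valence 4) → 1 H
  atom 4: C, bond orders sum to 2 (valence 4) → 2 H
  atom 5: C, bond orders sum to 2 (valence 4) → 2 H
  atom 6: C, bond orders sum to 2 (valence 4) → 2 H
  atom 7: C, bond orders sum to 2 (valence 4) → 2 H
  atom 8: C, bond orders sum to 2 (valence 4) → 2 H
Totals → C:8, H:16.
In Hill order: C8H16.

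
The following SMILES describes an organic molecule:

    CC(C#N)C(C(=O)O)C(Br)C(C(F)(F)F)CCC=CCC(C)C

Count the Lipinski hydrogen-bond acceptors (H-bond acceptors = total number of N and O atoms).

3

N atoms: 1; O atoms: 2.
Lipinski HBA = 1 + 2 = 3.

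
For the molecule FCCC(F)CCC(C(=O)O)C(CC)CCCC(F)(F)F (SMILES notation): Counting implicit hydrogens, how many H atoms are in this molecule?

Walk through each heavy atom and fill implicit hydrogens from standard valence (C 4, N 3, O 2, S 2, halogen 1):
  atom 1: F (halogen, monovalent) → 0 H
  atom 2: C, bond orders sum to 2 (valence 4) → 2 H
  atom 3: C, bond orders sum to 2 (valence 4) → 2 H
  atom 4: C, bond orders sum to 3 (valence 4) → 1 H
  atom 5: F (halogen, monovalent) → 0 H
  atom 6: C, bond orders sum to 2 (valence 4) → 2 H
  atom 7: C, bond orders sum to 2 (valence 4) → 2 H
  atom 8: C, bond orders sum to 3 (valence 4) → 1 H
  atom 9: C, bond orders sum to 4 (valence 4) → 0 H
  atom 10: O, bond orders sum to 2 (valence 2) → 0 H
  atom 11: O, bond orders sum to 1 (valence 2) → 1 H
  atom 12: C, bond orders sum to 3 (valence 4) → 1 H
  atom 13: C, bond orders sum to 2 (valence 4) → 2 H
  atom 14: C, bond orders sum to 1 (valence 4) → 3 H
  atom 15: C, bond orders sum to 2 (valence 4) → 2 H
  atom 16: C, bond orders sum to 2 (valence 4) → 2 H
  atom 17: C, bond orders sum to 2 (valence 4) → 2 H
  atom 18: C, bond orders sum to 4 (valence 4) → 0 H
  atom 19: F (halogen, monovalent) → 0 H
  atom 20: F (halogen, monovalent) → 0 H
  atom 21: F (halogen, monovalent) → 0 H
Total hydrogens: 23.

23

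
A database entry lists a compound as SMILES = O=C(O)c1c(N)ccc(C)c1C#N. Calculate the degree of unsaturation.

Molecular formula: C9H8N2O2.
DoU = (2C + 2 + N − H − X) / 2, where X is the halogen count and O/S are ignored.
    = (2·9 + 2 + 2 − 8 − 0) / 2 = 14 / 2 = 7.

7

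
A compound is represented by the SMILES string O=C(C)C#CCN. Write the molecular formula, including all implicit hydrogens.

C5H7NO

Walk through each heavy atom and fill implicit hydrogens from standard valence (C 4, N 3, O 2, S 2, halogen 1):
  atom 1: O, bond orders sum to 2 (valence 2) → 0 H
  atom 2: C, bond orders sum to 4 (valence 4) → 0 H
  atom 3: C, bond orders sum to 1 (valence 4) → 3 H
  atom 4: C, bond orders sum to 4 (valence 4) → 0 H
  atom 5: C, bond orders sum to 4 (valence 4) → 0 H
  atom 6: C, bond orders sum to 2 (valence 4) → 2 H
  atom 7: N, bond orders sum to 1 (valence 3) → 2 H
Totals → C:5, H:7, N:1, O:1.
In Hill order: C5H7NO.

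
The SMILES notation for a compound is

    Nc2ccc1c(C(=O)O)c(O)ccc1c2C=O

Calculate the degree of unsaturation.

Molecular formula: C12H9NO4.
DoU = (2C + 2 + N − H − X) / 2, where X is the halogen count and O/S are ignored.
    = (2·12 + 2 + 1 − 9 − 0) / 2 = 18 / 2 = 9.

9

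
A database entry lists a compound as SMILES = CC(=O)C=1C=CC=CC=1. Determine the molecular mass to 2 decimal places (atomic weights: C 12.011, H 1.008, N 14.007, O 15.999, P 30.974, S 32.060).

First, the molecular formula is C8H8O (counting implicit H from valence).
  C: 8 × 12.011 = 96.088
  H: 8 × 1.008 = 8.064
  O: 1 × 15.999 = 15.999
Sum: 8×12.011 + 8×1.008 + 1×15.999 = 120.151 → 120.15 g/mol.

120.15 g/mol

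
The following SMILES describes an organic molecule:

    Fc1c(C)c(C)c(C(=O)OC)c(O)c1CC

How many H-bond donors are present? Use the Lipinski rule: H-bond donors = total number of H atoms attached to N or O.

Donors: find every N or O and count the H atoms it carries.
  atom 9 (O): bond orders sum to 2 → 0 H
  atom 10 (O): bond orders sum to 2 → 0 H
  atom 13 (O): bond orders sum to 1 → 1 H
Lipinski HBD = 1.

1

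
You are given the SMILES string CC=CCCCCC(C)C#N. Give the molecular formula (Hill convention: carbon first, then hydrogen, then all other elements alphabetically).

Walk through each heavy atom and fill implicit hydrogens from standard valence (C 4, N 3, O 2, S 2, halogen 1):
  atom 1: C, bond orders sum to 1 (valence 4) → 3 H
  atom 2: C, bond orders sum to 3 (valence 4) → 1 H
  atom 3: C, bond orders sum to 3 (valence 4) → 1 H
  atom 4: C, bond orders sum to 2 (valence 4) → 2 H
  atom 5: C, bond orders sum to 2 (valence 4) → 2 H
  atom 6: C, bond orders sum to 2 (valence 4) → 2 H
  atom 7: C, bond orders sum to 2 (valence 4) → 2 H
  atom 8: C, bond orders sum to 3 (valence 4) → 1 H
  atom 9: C, bond orders sum to 1 (valence 4) → 3 H
  atom 10: C, bond orders sum to 4 (valence 4) → 0 H
  atom 11: N, bond orders sum to 3 (valence 3) → 0 H
Totals → C:10, H:17, N:1.

C10H17N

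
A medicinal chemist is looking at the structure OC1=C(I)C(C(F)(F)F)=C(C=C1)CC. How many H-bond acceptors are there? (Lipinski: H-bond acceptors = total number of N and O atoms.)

1

N atoms: 0; O atoms: 1.
Lipinski HBA = 0 + 1 = 1.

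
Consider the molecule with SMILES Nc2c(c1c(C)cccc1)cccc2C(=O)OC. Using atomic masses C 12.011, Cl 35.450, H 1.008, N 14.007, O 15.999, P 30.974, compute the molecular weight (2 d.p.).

241.29 g/mol

First, the molecular formula is C15H15NO2 (counting implicit H from valence).
  C: 15 × 12.011 = 180.165
  H: 15 × 1.008 = 15.120
  N: 1 × 14.007 = 14.007
  O: 2 × 15.999 = 31.998
Sum: 15×12.011 + 15×1.008 + 1×14.007 + 2×15.999 = 241.290 → 241.29 g/mol.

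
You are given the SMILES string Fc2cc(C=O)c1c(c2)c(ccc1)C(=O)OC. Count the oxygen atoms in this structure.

Scan the SMILES for O atoms (remember two-letter symbols like Cl and Br are single atoms).
Oxygen count: 3.

3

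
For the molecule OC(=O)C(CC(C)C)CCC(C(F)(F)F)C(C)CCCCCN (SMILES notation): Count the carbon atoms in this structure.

17

Count every carbon token in the SMILES (each C, including those in ring-closure positions and inside branches).
Carbon count: 17.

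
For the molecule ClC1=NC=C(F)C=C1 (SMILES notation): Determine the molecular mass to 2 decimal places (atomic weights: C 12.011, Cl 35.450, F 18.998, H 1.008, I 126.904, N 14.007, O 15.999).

First, the molecular formula is C5H3ClFN (counting implicit H from valence).
  C: 5 × 12.011 = 60.055
  Cl: 1 × 35.450 = 35.450
  F: 1 × 18.998 = 18.998
  H: 3 × 1.008 = 3.024
  N: 1 × 14.007 = 14.007
Sum: 5×12.011 + 1×35.450 + 1×18.998 + 3×1.008 + 1×14.007 = 131.534 → 131.53 g/mol.

131.53 g/mol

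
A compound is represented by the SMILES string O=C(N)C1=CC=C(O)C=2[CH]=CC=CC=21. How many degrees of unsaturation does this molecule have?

8

Degree of unsaturation = (number of rings) + (number of π bonds).
Ring closures in the SMILES: 2.
π bonds: 6 double bonds (each 1 DoU) → 6 DoU from unsaturation.
Total DoU = 2 + 6 = 8.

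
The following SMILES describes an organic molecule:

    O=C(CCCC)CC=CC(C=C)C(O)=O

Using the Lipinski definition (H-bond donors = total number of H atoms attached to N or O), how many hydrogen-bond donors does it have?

Donors: find every N or O and count the H atoms it carries.
  atom 1 (O): bond orders sum to 2 → 0 H
  atom 14 (O): bond orders sum to 1 → 1 H
  atom 15 (O): bond orders sum to 2 → 0 H
Lipinski HBD = 1.

1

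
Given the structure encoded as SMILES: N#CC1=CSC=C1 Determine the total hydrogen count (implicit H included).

3

Walk through each heavy atom and fill implicit hydrogens from standard valence (C 4, N 3, O 2, S 2, halogen 1):
  atom 1: N, bond orders sum to 3 (valence 3) → 0 H
  atom 2: C, bond orders sum to 4 (valence 4) → 0 H
  atom 3: C, bond orders sum to 4 (valence 4) → 0 H
  atom 4: C, bond orders sum to 3 (valence 4) → 1 H
  atom 5: S, bond orders sum to 2 (valence 2) → 0 H
  atom 6: C, bond orders sum to 3 (valence 4) → 1 H
  atom 7: C, bond orders sum to 3 (valence 4) → 1 H
Total hydrogens: 3.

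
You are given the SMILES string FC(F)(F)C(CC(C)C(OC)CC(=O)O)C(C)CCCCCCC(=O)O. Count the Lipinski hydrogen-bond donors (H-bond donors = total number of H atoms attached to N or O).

2

Donors: find every N or O and count the H atoms it carries.
  atom 10 (O): bond orders sum to 2 → 0 H
  atom 14 (O): bond orders sum to 2 → 0 H
  atom 15 (O): bond orders sum to 1 → 1 H
  atom 25 (O): bond orders sum to 2 → 0 H
  atom 26 (O): bond orders sum to 1 → 1 H
Lipinski HBD = 2.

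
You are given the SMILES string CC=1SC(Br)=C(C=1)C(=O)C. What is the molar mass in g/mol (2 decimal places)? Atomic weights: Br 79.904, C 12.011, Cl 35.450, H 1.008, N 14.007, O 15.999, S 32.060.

219.10 g/mol

First, the molecular formula is C7H7BrOS (counting implicit H from valence).
  Br: 1 × 79.904 = 79.904
  C: 7 × 12.011 = 84.077
  H: 7 × 1.008 = 7.056
  O: 1 × 15.999 = 15.999
  S: 1 × 32.060 = 32.060
Sum: 1×79.904 + 7×12.011 + 7×1.008 + 1×15.999 + 1×32.060 = 219.096 → 219.10 g/mol.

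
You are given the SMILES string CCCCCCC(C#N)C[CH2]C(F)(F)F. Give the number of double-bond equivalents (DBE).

2

Molecular formula: C11H18F3N.
DoU = (2C + 2 + N − H − X) / 2, where X is the halogen count and O/S are ignored.
    = (2·11 + 2 + 1 − 18 − 3) / 2 = 4 / 2 = 2.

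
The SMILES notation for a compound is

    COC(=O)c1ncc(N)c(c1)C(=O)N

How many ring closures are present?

1

In SMILES, each pair of matching ring-closure digits denotes one ring-closing bond; the number of such bonds equals the number of independent rings.
Ring-closure bonds here: 1.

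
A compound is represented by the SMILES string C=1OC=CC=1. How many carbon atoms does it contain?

Count every carbon token in the SMILES (each C, including those in ring-closure positions and inside branches).
Carbon count: 4.

4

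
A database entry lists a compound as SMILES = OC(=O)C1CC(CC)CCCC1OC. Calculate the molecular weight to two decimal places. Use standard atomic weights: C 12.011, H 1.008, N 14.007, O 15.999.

200.28 g/mol

First, the molecular formula is C11H20O3 (counting implicit H from valence).
  C: 11 × 12.011 = 132.121
  H: 20 × 1.008 = 20.160
  O: 3 × 15.999 = 47.997
Sum: 11×12.011 + 20×1.008 + 3×15.999 = 200.278 → 200.28 g/mol.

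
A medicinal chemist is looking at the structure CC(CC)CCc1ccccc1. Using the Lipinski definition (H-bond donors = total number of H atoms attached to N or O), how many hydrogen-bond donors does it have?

Donors: find every N or O and count the H atoms it carries.
  (no N or O atoms present)
Lipinski HBD = 0.

0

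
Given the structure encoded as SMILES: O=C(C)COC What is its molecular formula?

C4H8O2

Walk through each heavy atom and fill implicit hydrogens from standard valence (C 4, N 3, O 2, S 2, halogen 1):
  atom 1: O, bond orders sum to 2 (valence 2) → 0 H
  atom 2: C, bond orders sum to 4 (valence 4) → 0 H
  atom 3: C, bond orders sum to 1 (valence 4) → 3 H
  atom 4: C, bond orders sum to 2 (valence 4) → 2 H
  atom 5: O, bond orders sum to 2 (valence 2) → 0 H
  atom 6: C, bond orders sum to 1 (valence 4) → 3 H
Totals → C:4, H:8, O:2.
In Hill order: C4H8O2.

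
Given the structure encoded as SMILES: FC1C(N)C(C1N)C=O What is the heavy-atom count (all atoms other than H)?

Every atom symbol written in the SMILES (organic subset) is one heavy atom; implicit H are not written.
Heavy atoms by element → C:5, F:1, N:2, O:1.
Total: 9.

9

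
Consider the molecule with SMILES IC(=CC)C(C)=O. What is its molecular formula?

Walk through each heavy atom and fill implicit hydrogens from standard valence (C 4, N 3, O 2, S 2, halogen 1):
  atom 1: I (halogen, monovalent) → 0 H
  atom 2: C, bond orders sum to 4 (valence 4) → 0 H
  atom 3: C, bond orders sum to 3 (valence 4) → 1 H
  atom 4: C, bond orders sum to 1 (valence 4) → 3 H
  atom 5: C, bond orders sum to 4 (valence 4) → 0 H
  atom 6: C, bond orders sum to 1 (valence 4) → 3 H
  atom 7: O, bond orders sum to 2 (valence 2) → 0 H
Totals → C:5, H:7, I:1, O:1.
In Hill order: C5H7IO.

C5H7IO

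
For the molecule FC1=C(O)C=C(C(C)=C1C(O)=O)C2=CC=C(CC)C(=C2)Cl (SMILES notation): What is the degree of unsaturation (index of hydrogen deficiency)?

9

Degree of unsaturation = (number of rings) + (number of π bonds).
Ring closures in the SMILES: 2.
π bonds: 7 double bonds (each 1 DoU) → 7 DoU from unsaturation.
Total DoU = 2 + 7 = 9.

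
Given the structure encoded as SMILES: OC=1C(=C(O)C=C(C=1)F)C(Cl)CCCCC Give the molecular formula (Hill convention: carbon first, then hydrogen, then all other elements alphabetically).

Walk through each heavy atom and fill implicit hydrogens from standard valence (C 4, N 3, O 2, S 2, halogen 1):
  atom 1: O, bond orders sum to 1 (valence 2) → 1 H
  atom 2: C, bond orders sum to 4 (valence 4) → 0 H
  atom 3: C, bond orders sum to 4 (valence 4) → 0 H
  atom 4: C, bond orders sum to 4 (valence 4) → 0 H
  atom 5: O, bond orders sum to 1 (valence 2) → 1 H
  atom 6: C, bond orders sum to 3 (valence 4) → 1 H
  atom 7: C, bond orders sum to 4 (valence 4) → 0 H
  atom 8: C, bond orders sum to 3 (valence 4) → 1 H
  atom 9: F (halogen, monovalent) → 0 H
  atom 10: C, bond orders sum to 3 (valence 4) → 1 H
  atom 11: Cl (halogen, monovalent) → 0 H
  atom 12: C, bond orders sum to 2 (valence 4) → 2 H
  atom 13: C, bond orders sum to 2 (valence 4) → 2 H
  atom 14: C, bond orders sum to 2 (valence 4) → 2 H
  atom 15: C, bond orders sum to 2 (valence 4) → 2 H
  atom 16: C, bond orders sum to 1 (valence 4) → 3 H
Totals → C:12, H:16, Cl:1, F:1, O:2.

C12H16ClFO2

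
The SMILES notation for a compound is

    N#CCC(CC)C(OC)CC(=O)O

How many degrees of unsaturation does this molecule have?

3

Molecular formula: C9H15NO3.
DoU = (2C + 2 + N − H − X) / 2, where X is the halogen count and O/S are ignored.
    = (2·9 + 2 + 1 − 15 − 0) / 2 = 6 / 2 = 3.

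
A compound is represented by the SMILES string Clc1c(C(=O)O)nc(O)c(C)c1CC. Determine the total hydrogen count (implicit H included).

Walk through each heavy atom and fill implicit hydrogens from standard valence (C 4, N 3, O 2, S 2, halogen 1); for lowercase aromatic atoms, an aromatic c carries 1 H when it has two neighbours and 0 H with three, and aromatic n carries 0 H:
  atom 1: Cl (halogen, monovalent) → 0 H
  atom 2: aromatic c, 3 neighbours → 0 H
  atom 3: aromatic c, 3 neighbours → 0 H
  atom 4: C, bond orders sum to 4 (valence 4) → 0 H
  atom 5: O, bond orders sum to 2 (valence 2) → 0 H
  atom 6: O, bond orders sum to 1 (valence 2) → 1 H
  atom 7: aromatic n, 2 neighbours → 0 H
  atom 8: aromatic c, 3 neighbours → 0 H
  atom 9: O, bond orders sum to 1 (valence 2) → 1 H
  atom 10: aromatic c, 3 neighbours → 0 H
  atom 11: C, bond orders sum to 1 (valence 4) → 3 H
  atom 12: aromatic c, 3 neighbours → 0 H
  atom 13: C, bond orders sum to 2 (valence 4) → 2 H
  atom 14: C, bond orders sum to 1 (valence 4) → 3 H
Total hydrogens: 10.

10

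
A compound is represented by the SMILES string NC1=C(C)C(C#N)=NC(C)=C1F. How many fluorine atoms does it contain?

Scan the SMILES for F atoms (remember two-letter symbols like Cl and Br are single atoms).
Fluorine count: 1.

1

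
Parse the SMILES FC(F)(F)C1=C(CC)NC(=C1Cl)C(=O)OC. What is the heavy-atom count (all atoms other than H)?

Every atom symbol written in the SMILES (organic subset) is one heavy atom; implicit H are not written.
Heavy atoms by element → C:9, Cl:1, F:3, N:1, O:2.
Total: 16.

16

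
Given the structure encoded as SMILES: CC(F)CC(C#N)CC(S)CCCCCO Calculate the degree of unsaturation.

Degree of unsaturation = (number of rings) + (number of π bonds).
Ring closures in the SMILES: 0.
π bonds: 1 triple bond (each 2 DoU) → 2 DoU from unsaturation.
Total DoU = 0 + 2 = 2.

2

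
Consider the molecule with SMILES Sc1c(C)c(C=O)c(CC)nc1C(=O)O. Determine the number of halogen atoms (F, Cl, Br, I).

Scan the SMILES for the halogen motif — none present.
Groups that are present: 1 aldehyde, 1 carboxylic acid, 1 thiol.

0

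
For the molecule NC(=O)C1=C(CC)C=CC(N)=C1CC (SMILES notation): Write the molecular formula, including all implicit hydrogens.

C11H16N2O

Walk through each heavy atom and fill implicit hydrogens from standard valence (C 4, N 3, O 2, S 2, halogen 1):
  atom 1: N, bond orders sum to 1 (valence 3) → 2 H
  atom 2: C, bond orders sum to 4 (valence 4) → 0 H
  atom 3: O, bond orders sum to 2 (valence 2) → 0 H
  atom 4: C, bond orders sum to 4 (valence 4) → 0 H
  atom 5: C, bond orders sum to 4 (valence 4) → 0 H
  atom 6: C, bond orders sum to 2 (valence 4) → 2 H
  atom 7: C, bond orders sum to 1 (valence 4) → 3 H
  atom 8: C, bond orders sum to 3 (valence 4) → 1 H
  atom 9: C, bond orders sum to 3 (valence 4) → 1 H
  atom 10: C, bond orders sum to 4 (valence 4) → 0 H
  atom 11: N, bond orders sum to 1 (valence 3) → 2 H
  atom 12: C, bond orders sum to 4 (valence 4) → 0 H
  atom 13: C, bond orders sum to 2 (valence 4) → 2 H
  atom 14: C, bond orders sum to 1 (valence 4) → 3 H
Totals → C:11, H:16, N:2, O:1.
In Hill order: C11H16N2O.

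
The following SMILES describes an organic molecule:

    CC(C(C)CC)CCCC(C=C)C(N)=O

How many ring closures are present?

0

In SMILES, each pair of matching ring-closure digits denotes one ring-closing bond; the number of such bonds equals the number of independent rings.
Ring-closure bonds here: 0.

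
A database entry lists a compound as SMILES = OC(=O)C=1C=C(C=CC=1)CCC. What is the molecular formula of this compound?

C10H12O2

Walk through each heavy atom and fill implicit hydrogens from standard valence (C 4, N 3, O 2, S 2, halogen 1):
  atom 1: O, bond orders sum to 1 (valence 2) → 1 H
  atom 2: C, bond orders sum to 4 (valence 4) → 0 H
  atom 3: O, bond orders sum to 2 (valence 2) → 0 H
  atom 4: C, bond orders sum to 4 (valence 4) → 0 H
  atom 5: C, bond orders sum to 3 (valence 4) → 1 H
  atom 6: C, bond orders sum to 4 (valence 4) → 0 H
  atom 7: C, bond orders sum to 3 (valence 4) → 1 H
  atom 8: C, bond orders sum to 3 (valence 4) → 1 H
  atom 9: C, bond orders sum to 3 (valence 4) → 1 H
  atom 10: C, bond orders sum to 2 (valence 4) → 2 H
  atom 11: C, bond orders sum to 2 (valence 4) → 2 H
  atom 12: C, bond orders sum to 1 (valence 4) → 3 H
Totals → C:10, H:12, O:2.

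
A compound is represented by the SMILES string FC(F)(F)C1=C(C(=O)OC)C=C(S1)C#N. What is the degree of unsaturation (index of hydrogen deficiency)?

6

Degree of unsaturation = (number of rings) + (number of π bonds).
Ring closures in the SMILES: 1.
π bonds: 3 double bonds (each 1 DoU), 1 triple bond (each 2 DoU) → 5 DoU from unsaturation.
Total DoU = 1 + 5 = 6.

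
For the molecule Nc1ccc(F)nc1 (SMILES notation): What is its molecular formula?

C5H5FN2

Walk through each heavy atom and fill implicit hydrogens from standard valence (C 4, N 3, O 2, S 2, halogen 1); for lowercase aromatic atoms, an aromatic c carries 1 H when it has two neighbours and 0 H with three, and aromatic n carries 0 H:
  atom 1: N, bond orders sum to 1 (valence 3) → 2 H
  atom 2: aromatic c, 3 neighbours → 0 H
  atom 3: aromatic c, 2 neighbours → 1 H
  atom 4: aromatic c, 2 neighbours → 1 H
  atom 5: aromatic c, 3 neighbours → 0 H
  atom 6: F (halogen, monovalent) → 0 H
  atom 7: aromatic n, 2 neighbours → 0 H
  atom 8: aromatic c, 2 neighbours → 1 H
Totals → C:5, H:5, F:1, N:2.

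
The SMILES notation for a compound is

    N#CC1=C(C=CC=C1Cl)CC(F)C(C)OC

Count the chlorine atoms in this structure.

Scan the SMILES for Cl atoms (remember two-letter symbols like Cl and Br are single atoms).
Chlorine count: 1.

1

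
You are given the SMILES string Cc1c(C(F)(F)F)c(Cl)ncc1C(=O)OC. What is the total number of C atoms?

Count every carbon token in the SMILES (each C, including those in ring-closure positions and inside branches).
Carbon count: 9.

9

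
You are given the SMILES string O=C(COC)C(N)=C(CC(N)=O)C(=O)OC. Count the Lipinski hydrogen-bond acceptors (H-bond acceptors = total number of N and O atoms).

N atoms: 2; O atoms: 5.
Lipinski HBA = 2 + 5 = 7.

7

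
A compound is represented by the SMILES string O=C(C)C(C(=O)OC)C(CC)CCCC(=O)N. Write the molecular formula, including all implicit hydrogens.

C12H21NO4

Walk through each heavy atom and fill implicit hydrogens from standard valence (C 4, N 3, O 2, S 2, halogen 1):
  atom 1: O, bond orders sum to 2 (valence 2) → 0 H
  atom 2: C, bond orders sum to 4 (valence 4) → 0 H
  atom 3: C, bond orders sum to 1 (valence 4) → 3 H
  atom 4: C, bond orders sum to 3 (valence 4) → 1 H
  atom 5: C, bond orders sum to 4 (valence 4) → 0 H
  atom 6: O, bond orders sum to 2 (valence 2) → 0 H
  atom 7: O, bond orders sum to 2 (valence 2) → 0 H
  atom 8: C, bond orders sum to 1 (valence 4) → 3 H
  atom 9: C, bond orders sum to 3 (valence 4) → 1 H
  atom 10: C, bond orders sum to 2 (valence 4) → 2 H
  atom 11: C, bond orders sum to 1 (valence 4) → 3 H
  atom 12: C, bond orders sum to 2 (valence 4) → 2 H
  atom 13: C, bond orders sum to 2 (valence 4) → 2 H
  atom 14: C, bond orders sum to 2 (valence 4) → 2 H
  atom 15: C, bond orders sum to 4 (valence 4) → 0 H
  atom 16: O, bond orders sum to 2 (valence 2) → 0 H
  atom 17: N, bond orders sum to 1 (valence 3) → 2 H
Totals → C:12, H:21, N:1, O:4.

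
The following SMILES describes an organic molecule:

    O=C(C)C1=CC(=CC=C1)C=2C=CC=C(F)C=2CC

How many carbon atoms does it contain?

Count every carbon token in the SMILES (each C, including those in ring-closure positions and inside branches).
Carbon count: 16.

16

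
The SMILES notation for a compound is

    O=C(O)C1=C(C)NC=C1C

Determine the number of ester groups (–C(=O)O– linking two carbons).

Scan the SMILES for the ester motif — none present.
Groups that are present: 1 carboxylic acid.

0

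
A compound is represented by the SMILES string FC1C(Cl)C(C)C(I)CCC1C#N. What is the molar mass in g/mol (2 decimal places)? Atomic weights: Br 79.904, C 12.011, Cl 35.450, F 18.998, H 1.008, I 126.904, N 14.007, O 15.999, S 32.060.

315.55 g/mol

First, the molecular formula is C9H12ClFIN (counting implicit H from valence).
  C: 9 × 12.011 = 108.099
  Cl: 1 × 35.450 = 35.450
  F: 1 × 18.998 = 18.998
  H: 12 × 1.008 = 12.096
  I: 1 × 126.904 = 126.904
  N: 1 × 14.007 = 14.007
Sum: 9×12.011 + 1×35.450 + 1×18.998 + 12×1.008 + 1×126.904 + 1×14.007 = 315.554 → 315.55 g/mol.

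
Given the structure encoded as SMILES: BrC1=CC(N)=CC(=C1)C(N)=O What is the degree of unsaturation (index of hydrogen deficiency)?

Molecular formula: C7H7BrN2O.
DoU = (2C + 2 + N − H − X) / 2, where X is the halogen count and O/S are ignored.
    = (2·7 + 2 + 2 − 7 − 1) / 2 = 10 / 2 = 5.

5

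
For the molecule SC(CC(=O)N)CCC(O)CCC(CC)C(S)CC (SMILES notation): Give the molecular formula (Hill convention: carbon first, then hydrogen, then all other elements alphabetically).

Walk through each heavy atom and fill implicit hydrogens from standard valence (C 4, N 3, O 2, S 2, halogen 1):
  atom 1: S, bond orders sum to 1 (valence 2) → 1 H
  atom 2: C, bond orders sum to 3 (valence 4) → 1 H
  atom 3: C, bond orders sum to 2 (valence 4) → 2 H
  atom 4: C, bond orders sum to 4 (valence 4) → 0 H
  atom 5: O, bond orders sum to 2 (valence 2) → 0 H
  atom 6: N, bond orders sum to 1 (valence 3) → 2 H
  atom 7: C, bond orders sum to 2 (valence 4) → 2 H
  atom 8: C, bond orders sum to 2 (valence 4) → 2 H
  atom 9: C, bond orders sum to 3 (valence 4) → 1 H
  atom 10: O, bond orders sum to 1 (valence 2) → 1 H
  atom 11: C, bond orders sum to 2 (valence 4) → 2 H
  atom 12: C, bond orders sum to 2 (valence 4) → 2 H
  atom 13: C, bond orders sum to 3 (valence 4) → 1 H
  atom 14: C, bond orders sum to 2 (valence 4) → 2 H
  atom 15: C, bond orders sum to 1 (valence 4) → 3 H
  atom 16: C, bond orders sum to 3 (valence 4) → 1 H
  atom 17: S, bond orders sum to 1 (valence 2) → 1 H
  atom 18: C, bond orders sum to 2 (valence 4) → 2 H
  atom 19: C, bond orders sum to 1 (valence 4) → 3 H
Totals → C:14, H:29, N:1, O:2, S:2.
In Hill order: C14H29NO2S2.

C14H29NO2S2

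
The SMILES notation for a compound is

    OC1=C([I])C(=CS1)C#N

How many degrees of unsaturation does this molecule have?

5

Degree of unsaturation = (number of rings) + (number of π bonds).
Ring closures in the SMILES: 1.
π bonds: 2 double bonds (each 1 DoU), 1 triple bond (each 2 DoU) → 4 DoU from unsaturation.
Total DoU = 1 + 4 = 5.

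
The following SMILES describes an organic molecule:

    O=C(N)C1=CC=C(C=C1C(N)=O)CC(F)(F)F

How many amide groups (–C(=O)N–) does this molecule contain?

2

The amide motif appears at heavy-atom positions 2, 10 in the SMILES.
Amide count: 2.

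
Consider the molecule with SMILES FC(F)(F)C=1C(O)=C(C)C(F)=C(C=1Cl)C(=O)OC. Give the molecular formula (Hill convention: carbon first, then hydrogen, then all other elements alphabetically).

Walk through each heavy atom and fill implicit hydrogens from standard valence (C 4, N 3, O 2, S 2, halogen 1):
  atom 1: F (halogen, monovalent) → 0 H
  atom 2: C, bond orders sum to 4 (valence 4) → 0 H
  atom 3: F (halogen, monovalent) → 0 H
  atom 4: F (halogen, monovalent) → 0 H
  atom 5: C, bond orders sum to 4 (valence 4) → 0 H
  atom 6: C, bond orders sum to 4 (valence 4) → 0 H
  atom 7: O, bond orders sum to 1 (valence 2) → 1 H
  atom 8: C, bond orders sum to 4 (valence 4) → 0 H
  atom 9: C, bond orders sum to 1 (valence 4) → 3 H
  atom 10: C, bond orders sum to 4 (valence 4) → 0 H
  atom 11: F (halogen, monovalent) → 0 H
  atom 12: C, bond orders sum to 4 (valence 4) → 0 H
  atom 13: C, bond orders sum to 4 (valence 4) → 0 H
  atom 14: Cl (halogen, monovalent) → 0 H
  atom 15: C, bond orders sum to 4 (valence 4) → 0 H
  atom 16: O, bond orders sum to 2 (valence 2) → 0 H
  atom 17: O, bond orders sum to 2 (valence 2) → 0 H
  atom 18: C, bond orders sum to 1 (valence 4) → 3 H
Totals → C:10, H:7, Cl:1, F:4, O:3.

C10H7ClF4O3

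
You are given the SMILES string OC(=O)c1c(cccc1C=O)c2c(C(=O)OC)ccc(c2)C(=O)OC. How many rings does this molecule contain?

2

In SMILES, each pair of matching ring-closure digits denotes one ring-closing bond; the number of such bonds equals the number of independent rings.
Ring-closure bonds here: 2.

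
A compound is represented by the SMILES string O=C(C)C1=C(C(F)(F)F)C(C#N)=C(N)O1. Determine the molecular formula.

C8H5F3N2O2

Walk through each heavy atom and fill implicit hydrogens from standard valence (C 4, N 3, O 2, S 2, halogen 1):
  atom 1: O, bond orders sum to 2 (valence 2) → 0 H
  atom 2: C, bond orders sum to 4 (valence 4) → 0 H
  atom 3: C, bond orders sum to 1 (valence 4) → 3 H
  atom 4: C, bond orders sum to 4 (valence 4) → 0 H
  atom 5: C, bond orders sum to 4 (valence 4) → 0 H
  atom 6: C, bond orders sum to 4 (valence 4) → 0 H
  atom 7: F (halogen, monovalent) → 0 H
  atom 8: F (halogen, monovalent) → 0 H
  atom 9: F (halogen, monovalent) → 0 H
  atom 10: C, bond orders sum to 4 (valence 4) → 0 H
  atom 11: C, bond orders sum to 4 (valence 4) → 0 H
  atom 12: N, bond orders sum to 3 (valence 3) → 0 H
  atom 13: C, bond orders sum to 4 (valence 4) → 0 H
  atom 14: N, bond orders sum to 1 (valence 3) → 2 H
  atom 15: O, bond orders sum to 2 (valence 2) → 0 H
Totals → C:8, H:5, F:3, N:2, O:2.
In Hill order: C8H5F3N2O2.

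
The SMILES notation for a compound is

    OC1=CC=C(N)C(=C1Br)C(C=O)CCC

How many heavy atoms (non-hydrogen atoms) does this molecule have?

Every atom symbol written in the SMILES (organic subset) is one heavy atom; implicit H are not written.
Heavy atoms by element → Br:1, C:11, N:1, O:2.
Total: 15.

15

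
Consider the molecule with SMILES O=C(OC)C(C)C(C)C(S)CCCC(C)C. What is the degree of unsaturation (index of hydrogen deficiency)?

Degree of unsaturation = (number of rings) + (number of π bonds).
Ring closures in the SMILES: 0.
π bonds: 1 double bond (each 1 DoU) → 1 DoU from unsaturation.
Total DoU = 0 + 1 = 1.

1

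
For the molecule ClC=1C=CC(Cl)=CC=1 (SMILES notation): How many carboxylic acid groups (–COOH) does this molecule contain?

Scan the SMILES for the carboxylic acid motif — none present.

0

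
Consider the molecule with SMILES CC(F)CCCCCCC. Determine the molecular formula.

Walk through each heavy atom and fill implicit hydrogens from standard valence (C 4, N 3, O 2, S 2, halogen 1):
  atom 1: C, bond orders sum to 1 (valence 4) → 3 H
  atom 2: C, bond orders sum to 3 (valence 4) → 1 H
  atom 3: F (halogen, monovalent) → 0 H
  atom 4: C, bond orders sum to 2 (valence 4) → 2 H
  atom 5: C, bond orders sum to 2 (valence 4) → 2 H
  atom 6: C, bond orders sum to 2 (valence 4) → 2 H
  atom 7: C, bond orders sum to 2 (valence 4) → 2 H
  atom 8: C, bond orders sum to 2 (valence 4) → 2 H
  atom 9: C, bond orders sum to 2 (valence 4) → 2 H
  atom 10: C, bond orders sum to 1 (valence 4) → 3 H
Totals → C:9, H:19, F:1.
In Hill order: C9H19F.

C9H19F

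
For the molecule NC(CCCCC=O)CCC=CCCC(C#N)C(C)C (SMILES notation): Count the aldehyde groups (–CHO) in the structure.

The aldehyde motif appears at heavy-atom position 7 in the SMILES.
Other groups present: 1 alkene, 1 nitrile, 1 primary amine.
Aldehyde count: 1.

1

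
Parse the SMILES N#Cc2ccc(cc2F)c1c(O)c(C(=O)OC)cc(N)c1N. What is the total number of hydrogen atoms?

Walk through each heavy atom and fill implicit hydrogens from standard valence (C 4, N 3, O 2, S 2, halogen 1); for lowercase aromatic atoms, an aromatic c carries 1 H when it has two neighbours and 0 H with three, and aromatic n carries 0 H:
  atom 1: N, bond orders sum to 3 (valence 3) → 0 H
  atom 2: C, bond orders sum to 4 (valence 4) → 0 H
  atom 3: aromatic c, 3 neighbours → 0 H
  atom 4: aromatic c, 2 neighbours → 1 H
  atom 5: aromatic c, 2 neighbours → 1 H
  atom 6: aromatic c, 3 neighbours → 0 H
  atom 7: aromatic c, 2 neighbours → 1 H
  atom 8: aromatic c, 3 neighbours → 0 H
  atom 9: F (halogen, monovalent) → 0 H
  atom 10: aromatic c, 3 neighbours → 0 H
  atom 11: aromatic c, 3 neighbours → 0 H
  atom 12: O, bond orders sum to 1 (valence 2) → 1 H
  atom 13: aromatic c, 3 neighbours → 0 H
  atom 14: C, bond orders sum to 4 (valence 4) → 0 H
  atom 15: O, bond orders sum to 2 (valence 2) → 0 H
  atom 16: O, bond orders sum to 2 (valence 2) → 0 H
  atom 17: C, bond orders sum to 1 (valence 4) → 3 H
  atom 18: aromatic c, 2 neighbours → 1 H
  atom 19: aromatic c, 3 neighbours → 0 H
  atom 20: N, bond orders sum to 1 (valence 3) → 2 H
  atom 21: aromatic c, 3 neighbours → 0 H
  atom 22: N, bond orders sum to 1 (valence 3) → 2 H
Total hydrogens: 12.

12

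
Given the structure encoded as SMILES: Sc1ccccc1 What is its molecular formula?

C6H6S

Walk through each heavy atom and fill implicit hydrogens from standard valence (C 4, N 3, O 2, S 2, halogen 1); for lowercase aromatic atoms, an aromatic c carries 1 H when it has two neighbours and 0 H with three, and aromatic n carries 0 H:
  atom 1: S, bond orders sum to 1 (valence 2) → 1 H
  atom 2: aromatic c, 3 neighbours → 0 H
  atom 3: aromatic c, 2 neighbours → 1 H
  atom 4: aromatic c, 2 neighbours → 1 H
  atom 5: aromatic c, 2 neighbours → 1 H
  atom 6: aromatic c, 2 neighbours → 1 H
  atom 7: aromatic c, 2 neighbours → 1 H
Totals → C:6, H:6, S:1.
In Hill order: C6H6S.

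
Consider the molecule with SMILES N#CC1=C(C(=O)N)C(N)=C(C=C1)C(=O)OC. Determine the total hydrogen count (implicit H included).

9

Walk through each heavy atom and fill implicit hydrogens from standard valence (C 4, N 3, O 2, S 2, halogen 1):
  atom 1: N, bond orders sum to 3 (valence 3) → 0 H
  atom 2: C, bond orders sum to 4 (valence 4) → 0 H
  atom 3: C, bond orders sum to 4 (valence 4) → 0 H
  atom 4: C, bond orders sum to 4 (valence 4) → 0 H
  atom 5: C, bond orders sum to 4 (valence 4) → 0 H
  atom 6: O, bond orders sum to 2 (valence 2) → 0 H
  atom 7: N, bond orders sum to 1 (valence 3) → 2 H
  atom 8: C, bond orders sum to 4 (valence 4) → 0 H
  atom 9: N, bond orders sum to 1 (valence 3) → 2 H
  atom 10: C, bond orders sum to 4 (valence 4) → 0 H
  atom 11: C, bond orders sum to 3 (valence 4) → 1 H
  atom 12: C, bond orders sum to 3 (valence 4) → 1 H
  atom 13: C, bond orders sum to 4 (valence 4) → 0 H
  atom 14: O, bond orders sum to 2 (valence 2) → 0 H
  atom 15: O, bond orders sum to 2 (valence 2) → 0 H
  atom 16: C, bond orders sum to 1 (valence 4) → 3 H
Total hydrogens: 9.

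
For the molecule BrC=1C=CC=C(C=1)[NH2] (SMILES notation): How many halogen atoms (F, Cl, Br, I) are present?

1

Halogen atoms appear at heavy-atom position 1 (1×Br).
Other groups present: 1 primary amine.
Halogen count: 1.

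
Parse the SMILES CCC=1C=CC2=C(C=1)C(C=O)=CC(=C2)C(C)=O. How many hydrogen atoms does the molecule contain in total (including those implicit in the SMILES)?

14

Walk through each heavy atom and fill implicit hydrogens from standard valence (C 4, N 3, O 2, S 2, halogen 1):
  atom 1: C, bond orders sum to 1 (valence 4) → 3 H
  atom 2: C, bond orders sum to 2 (valence 4) → 2 H
  atom 3: C, bond orders sum to 4 (valence 4) → 0 H
  atom 4: C, bond orders sum to 3 (valence 4) → 1 H
  atom 5: C, bond orders sum to 3 (valence 4) → 1 H
  atom 6: C, bond orders sum to 4 (valence 4) → 0 H
  atom 7: C, bond orders sum to 4 (valence 4) → 0 H
  atom 8: C, bond orders sum to 3 (valence 4) → 1 H
  atom 9: C, bond orders sum to 4 (valence 4) → 0 H
  atom 10: C, bond orders sum to 3 (valence 4) → 1 H
  atom 11: O, bond orders sum to 2 (valence 2) → 0 H
  atom 12: C, bond orders sum to 3 (valence 4) → 1 H
  atom 13: C, bond orders sum to 4 (valence 4) → 0 H
  atom 14: C, bond orders sum to 3 (valence 4) → 1 H
  atom 15: C, bond orders sum to 4 (valence 4) → 0 H
  atom 16: C, bond orders sum to 1 (valence 4) → 3 H
  atom 17: O, bond orders sum to 2 (valence 2) → 0 H
Total hydrogens: 14.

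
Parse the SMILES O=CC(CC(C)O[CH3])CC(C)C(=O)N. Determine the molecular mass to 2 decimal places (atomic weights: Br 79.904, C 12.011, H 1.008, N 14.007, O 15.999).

First, the molecular formula is C10H19NO3 (counting implicit H from valence).
  C: 10 × 12.011 = 120.110
  H: 19 × 1.008 = 19.152
  N: 1 × 14.007 = 14.007
  O: 3 × 15.999 = 47.997
Sum: 10×12.011 + 19×1.008 + 1×14.007 + 3×15.999 = 201.266 → 201.27 g/mol.

201.27 g/mol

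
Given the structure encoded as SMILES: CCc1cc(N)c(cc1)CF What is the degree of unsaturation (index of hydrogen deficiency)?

Molecular formula: C9H12FN.
DoU = (2C + 2 + N − H − X) / 2, where X is the halogen count and O/S are ignored.
    = (2·9 + 2 + 1 − 12 − 1) / 2 = 8 / 2 = 4.

4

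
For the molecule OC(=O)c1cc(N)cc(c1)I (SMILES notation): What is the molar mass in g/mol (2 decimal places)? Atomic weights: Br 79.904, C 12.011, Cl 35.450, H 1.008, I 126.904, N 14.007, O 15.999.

First, the molecular formula is C7H6INO2 (counting implicit H from valence).
  C: 7 × 12.011 = 84.077
  H: 6 × 1.008 = 6.048
  I: 1 × 126.904 = 126.904
  N: 1 × 14.007 = 14.007
  O: 2 × 15.999 = 31.998
Sum: 7×12.011 + 6×1.008 + 1×126.904 + 1×14.007 + 2×15.999 = 263.034 → 263.03 g/mol.

263.03 g/mol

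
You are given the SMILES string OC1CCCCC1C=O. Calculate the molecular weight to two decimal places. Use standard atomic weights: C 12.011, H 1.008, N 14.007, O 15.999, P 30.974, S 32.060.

128.17 g/mol

First, the molecular formula is C7H12O2 (counting implicit H from valence).
  C: 7 × 12.011 = 84.077
  H: 12 × 1.008 = 12.096
  O: 2 × 15.999 = 31.998
Sum: 7×12.011 + 12×1.008 + 2×15.999 = 128.171 → 128.17 g/mol.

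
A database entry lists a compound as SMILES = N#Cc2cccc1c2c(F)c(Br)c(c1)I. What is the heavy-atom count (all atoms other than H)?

15

Every atom symbol written in the SMILES (organic subset) is one heavy atom; implicit H are not written.
Heavy atoms by element → Br:1, C:11, F:1, I:1, N:1.
Total: 15.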